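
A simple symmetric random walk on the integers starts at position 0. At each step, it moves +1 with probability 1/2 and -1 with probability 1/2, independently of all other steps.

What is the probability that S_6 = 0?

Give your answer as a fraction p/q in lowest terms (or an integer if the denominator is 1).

Answer: 5/16

Derivation:
To return to 0 after 6 steps: need exactly 3 steps of +1 and 3 of -1.
Favorable paths: C(6,3) = 20
Total paths: 2^6 = 64
P = 20/64 = 5/16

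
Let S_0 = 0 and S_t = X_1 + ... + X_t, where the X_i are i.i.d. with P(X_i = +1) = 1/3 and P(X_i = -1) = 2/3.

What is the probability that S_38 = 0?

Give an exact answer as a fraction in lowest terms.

Answer: 6177032555724800/450283905890997363

Derivation:
To be at 0 after 38 steps: need exactly 19 steps of +1 and 19 of -1.
Number of such sequences: C(38,19) = 35345263800
Each has probability (1/3)^19 · (2/3)^19 = 524288/1350851717672992089
P = 35345263800 · 524288/1350851717672992089 = 6177032555724800/450283905890997363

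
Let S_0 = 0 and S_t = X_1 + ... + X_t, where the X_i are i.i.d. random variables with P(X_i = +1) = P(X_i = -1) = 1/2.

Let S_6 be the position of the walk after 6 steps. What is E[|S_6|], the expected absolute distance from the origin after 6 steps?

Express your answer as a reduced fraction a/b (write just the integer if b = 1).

Answer: 15/8

Derivation:
S_6 takes values m ≡ 0 (mod 2) with |m| ≤ 6; P(S_6=m) = C(6,(6+m)/2)/2^6.
Total paths: 2^6 = 64
Distribution: P(S=-6)=1/64, P(S=-4)=6/64, P(S=-2)=15/64, P(S=0)=20/64, P(S=2)=15/64, P(S=4)=6/64, P(S=6)=1/64
E[|S_6|] = Σ_m |m|·P(S_6=m) = 120/64 = 15/8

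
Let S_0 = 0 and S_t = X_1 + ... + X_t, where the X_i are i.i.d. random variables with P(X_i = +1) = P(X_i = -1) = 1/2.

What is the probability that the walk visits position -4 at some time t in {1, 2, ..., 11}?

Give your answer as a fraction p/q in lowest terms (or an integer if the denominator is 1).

Count via complement. Let g(t,s) = #length-t paths at position s with S_1..S_t all ≠ -4.
g(t,s) = g(t-1,s-1) + g(t-1,s+1) for s ≠ -4; g(t,-4) = 0.
t=0: g(0,0)=1
t=1: g(1,-1)=1 g(1,1)=1
t=2: g(2,-2)=1 g(2,0)=2 g(2,2)=1
t=3: g(3,-3)=1 g(3,-1)=3 g(3,1)=3 g(3,3)=1
t=4: g(4,-2)=4 g(4,0)=6 g(4,2)=4 g(4,4)=1
t=5: g(5,-3)=4 g(5,-1)=10 g(5,1)=10 g(5,3)=5 g(5,5)=1
t=6: g(6,-2)=14 g(6,0)=20 g(6,2)=15 g(6,4)=6 g(6,6)=1
t=7: g(7,-3)=14 g(7,-1)=34 g(7,1)=35 g(7,3)=21 g(7,5)=7 g(7,7)=1
t=8: g(8,-2)=48 g(8,0)=69 g(8,2)=56 g(8,4)=28 g(8,6)=8 g(8,8)=1
t=9: g(9,-3)=48 g(9,-1)=117 g(9,1)=125 g(9,3)=84 g(9,5)=36 g(9,7)=9 g(9,9)=1
t=10: g(10,-2)=165 g(10,0)=242 g(10,2)=209 g(10,4)=120 g(10,6)=45 g(10,8)=10 g(10,10)=1
t=11: g(11,-3)=165 g(11,-1)=407 g(11,1)=451 g(11,3)=329 g(11,5)=165 g(11,7)=55 g(11,9)=11 g(11,11)=1
Paths never hitting -4: Σ_s g(11,s) = 1584
Paths hitting -4: 2^11 - 1584 = 464
P = 464/2048 = 29/128

Answer: 29/128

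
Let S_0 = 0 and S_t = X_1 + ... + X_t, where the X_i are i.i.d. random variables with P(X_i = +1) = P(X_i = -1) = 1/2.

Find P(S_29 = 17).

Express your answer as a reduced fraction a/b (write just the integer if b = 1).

Answer: 118755/134217728

Derivation:
To reach position 17 after 29 steps: need 23 steps of +1 and 6 of -1.
Favorable paths: C(29,23) = 475020
Total paths: 2^29 = 536870912
P = 475020/536870912 = 118755/134217728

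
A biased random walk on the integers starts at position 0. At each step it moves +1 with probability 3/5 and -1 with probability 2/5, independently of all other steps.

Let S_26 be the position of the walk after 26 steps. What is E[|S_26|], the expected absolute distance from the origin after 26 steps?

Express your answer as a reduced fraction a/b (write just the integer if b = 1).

Answer: 8897448185150614466/1490116119384765625

Derivation:
S_26 takes values m ≡ 0 (mod 2) with |m| ≤ 26; P(S_26=m) = C(26,(26+m)/2) · (3/5)^((26+m)/2) · (2/5)^((26-m)/2).
Distribution: P(S=-26)=67108864/1490116119384765625, P(S=-24)=2617245696/1490116119384765625, P(S=-22)=1962934272/59604644775390625, P(S=-20)=23555211264/59604644775390625, P(S=-18)=203163697152/59604644775390625, P(S=-16)=6704402006016/298023223876953125, P(S=-14)=35198110531584/298023223876953125, P(S=-12)=30169809027072/59604644775390625, P(S=-10)=107479944658944/59604644775390625, P(S=-8)=322439833976832/59604644775390625, P(S=-6)=4111107883204608/298023223876953125, P(S=-4)=8969689926991872/298023223876953125, P(S=-2)=3363633722621952/59604644775390625, P(S=0)=5433562167312384/59604644775390625, P(S=2)=7568175875899392/59604644775390625, P(S=4)=45409055255396352/298023223876953125, P(S=6)=46828088232127488/298023223876953125, P(S=8)=8263780276257792/59604644775390625, P(S=10)=6197835207193344/59604644775390625, P(S=12)=3914422236122112/59604644775390625, P(S=14)=10275358369820544/298023223876953125, P(S=16)=4403725015637376/298023223876953125, P(S=18)=300253978338912/59604644775390625, P(S=20)=78327124784064/59604644775390625, P(S=22)=14686335897012/59604644775390625, P(S=24)=44059007691036/1490116119384765625, P(S=26)=2541865828329/1490116119384765625
E[|S_26|] = Σ_m |m|·P(S_26=m) = 8897448185150614466/1490116119384765625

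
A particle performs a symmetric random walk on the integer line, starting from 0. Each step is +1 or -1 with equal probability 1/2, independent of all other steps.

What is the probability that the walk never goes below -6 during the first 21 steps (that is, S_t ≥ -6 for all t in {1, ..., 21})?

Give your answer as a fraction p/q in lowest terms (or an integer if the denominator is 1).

Answer: 227069/262144

Derivation:
Let f(t,s) = #length-t paths at position s with S_1..S_t all ≥ -6.
f(t,s) = f(t-1,s-1) + f(t-1,s+1) for s ≥ -6; f(t,s) = 0 for s < -6.
t=0: f(0,0)=1
t=1: f(1,-1)=1 f(1,1)=1
t=2: f(2,-2)=1 f(2,0)=2 f(2,2)=1
t=3: f(3,-3)=1 f(3,-1)=3 f(3,1)=3 f(3,3)=1
t=4: f(4,-4)=1 f(4,-2)=4 f(4,0)=6 f(4,2)=4 f(4,4)=1
t=5: f(5,-5)=1 f(5,-3)=5 f(5,-1)=10 f(5,1)=10 f(5,3)=5 f(5,5)=1
t=6: f(6,-6)=1 f(6,-4)=6 f(6,-2)=15 f(6,0)=20 f(6,2)=15 f(6,4)=6 f(6,6)=1
t=7: f(7,-5)=7 f(7,-3)=21 f(7,-1)=35 f(7,1)=35 f(7,3)=21 f(7,5)=7 f(7,7)=1
t=8: f(8,-6)=7 f(8,-4)=28 f(8,-2)=56 f(8,0)=70 f(8,2)=56 f(8,4)=28 f(8,6)=8 f(8,8)=1
t=9: f(9,-5)=35 f(9,-3)=84 f(9,-1)=126 f(9,1)=126 f(9,3)=84 f(9,5)=36 f(9,7)=9 f(9,9)=1
t=10: f(10,-6)=35 f(10,-4)=119 f(10,-2)=210 f(10,0)=252 f(10,2)=210 f(10,4)=120 f(10,6)=45 f(10,8)=10 f(10,10)=1
t=11: f(11,-5)=154 f(11,-3)=329 f(11,-1)=462 f(11,1)=462 f(11,3)=330 f(11,5)=165 f(11,7)=55 f(11,9)=11 f(11,11)=1
t=12: f(12,-6)=154 f(12,-4)=483 f(12,-2)=791 f(12,0)=924 f(12,2)=792 f(12,4)=495 f(12,6)=220 f(12,8)=66 f(12,10)=12 f(12,12)=1
t=13: f(13,-5)=637 f(13,-3)=1274 f(13,-1)=1715 f(13,1)=1716 f(13,3)=1287 f(13,5)=715 f(13,7)=286 f(13,9)=78 f(13,11)=13 f(13,13)=1
t=14: f(14,-6)=637 f(14,-4)=1911 f(14,-2)=2989 f(14,0)=3431 f(14,2)=3003 f(14,4)=2002 f(14,6)=1001 f(14,8)=364 f(14,10)=91 f(14,12)=14 f(14,14)=1
t=15: f(15,-5)=2548 f(15,-3)=4900 f(15,-1)=6420 f(15,1)=6434 f(15,3)=5005 f(15,5)=3003 f(15,7)=1365 f(15,9)=455 f(15,11)=105 f(15,13)=15 f(15,15)=1
t=16: f(16,-6)=2548 f(16,-4)=7448 f(16,-2)=11320 f(16,0)=12854 f(16,2)=11439 f(16,4)=8008 f(16,6)=4368 f(16,8)=1820 f(16,10)=560 f(16,12)=120 f(16,14)=16 f(16,16)=1
t=17: f(17,-5)=9996 f(17,-3)=18768 f(17,-1)=24174 f(17,1)=24293 f(17,3)=19447 f(17,5)=12376 f(17,7)=6188 f(17,9)=2380 f(17,11)=680 f(17,13)=136 f(17,15)=17 f(17,17)=1
t=18: f(18,-6)=9996 f(18,-4)=28764 f(18,-2)=42942 f(18,0)=48467 f(18,2)=43740 f(18,4)=31823 f(18,6)=18564 f(18,8)=8568 f(18,10)=3060 f(18,12)=816 f(18,14)=153 f(18,16)=18 f(18,18)=1
t=19: f(19,-5)=38760 f(19,-3)=71706 f(19,-1)=91409 f(19,1)=92207 f(19,3)=75563 f(19,5)=50387 f(19,7)=27132 f(19,9)=11628 f(19,11)=3876 f(19,13)=969 f(19,15)=171 f(19,17)=19 f(19,19)=1
t=20: f(20,-6)=38760 f(20,-4)=110466 f(20,-2)=163115 f(20,0)=183616 f(20,2)=167770 f(20,4)=125950 f(20,6)=77519 f(20,8)=38760 f(20,10)=15504 f(20,12)=4845 f(20,14)=1140 f(20,16)=190 f(20,18)=20 f(20,20)=1
t=21: f(21,-5)=149226 f(21,-3)=273581 f(21,-1)=346731 f(21,1)=351386 f(21,3)=293720 f(21,5)=203469 f(21,7)=116279 f(21,9)=54264 f(21,11)=20349 f(21,13)=5985 f(21,15)=1330 f(21,17)=210 f(21,19)=21 f(21,21)=1
Σ_s f(21,s) = 1816552
P = 1816552/2097152 = 227069/262144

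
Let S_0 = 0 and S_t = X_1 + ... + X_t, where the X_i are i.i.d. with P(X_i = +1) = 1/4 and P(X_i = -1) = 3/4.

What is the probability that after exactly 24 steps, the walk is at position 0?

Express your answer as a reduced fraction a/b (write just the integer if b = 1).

Answer: 359274842199/70368744177664

Derivation:
To be at 0 after 24 steps: need exactly 12 steps of +1 and 12 of -1.
Number of such sequences: C(24,12) = 2704156
Each has probability (1/4)^12 · (3/4)^12 = 531441/281474976710656
P = 2704156 · 531441/281474976710656 = 359274842199/70368744177664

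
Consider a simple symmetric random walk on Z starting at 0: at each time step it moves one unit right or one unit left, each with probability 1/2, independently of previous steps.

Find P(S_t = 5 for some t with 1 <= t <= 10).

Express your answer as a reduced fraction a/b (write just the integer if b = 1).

Count via complement. Let g(t,s) = #length-t paths at position s with S_1..S_t all ≠ 5.
g(t,s) = g(t-1,s-1) + g(t-1,s+1) for s ≠ 5; g(t,5) = 0.
t=0: g(0,0)=1
t=1: g(1,-1)=1 g(1,1)=1
t=2: g(2,-2)=1 g(2,0)=2 g(2,2)=1
t=3: g(3,-3)=1 g(3,-1)=3 g(3,1)=3 g(3,3)=1
t=4: g(4,-4)=1 g(4,-2)=4 g(4,0)=6 g(4,2)=4 g(4,4)=1
t=5: g(5,-5)=1 g(5,-3)=5 g(5,-1)=10 g(5,1)=10 g(5,3)=5
t=6: g(6,-6)=1 g(6,-4)=6 g(6,-2)=15 g(6,0)=20 g(6,2)=15 g(6,4)=5
t=7: g(7,-7)=1 g(7,-5)=7 g(7,-3)=21 g(7,-1)=35 g(7,1)=35 g(7,3)=20
t=8: g(8,-8)=1 g(8,-6)=8 g(8,-4)=28 g(8,-2)=56 g(8,0)=70 g(8,2)=55 g(8,4)=20
t=9: g(9,-9)=1 g(9,-7)=9 g(9,-5)=36 g(9,-3)=84 g(9,-1)=126 g(9,1)=125 g(9,3)=75
t=10: g(10,-10)=1 g(10,-8)=10 g(10,-6)=45 g(10,-4)=120 g(10,-2)=210 g(10,0)=251 g(10,2)=200 g(10,4)=75
Paths never hitting 5: Σ_s g(10,s) = 912
Paths hitting 5: 2^10 - 912 = 112
P = 112/1024 = 7/64

Answer: 7/64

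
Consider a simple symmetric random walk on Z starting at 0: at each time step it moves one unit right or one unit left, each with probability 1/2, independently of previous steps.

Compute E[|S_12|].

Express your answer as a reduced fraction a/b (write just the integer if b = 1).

Answer: 693/256

Derivation:
S_12 takes values m ≡ 0 (mod 2) with |m| ≤ 12; P(S_12=m) = C(12,(12+m)/2)/2^12.
Total paths: 2^12 = 4096
Distribution: P(S=-12)=1/4096, P(S=-10)=12/4096, P(S=-8)=66/4096, P(S=-6)=220/4096, P(S=-4)=495/4096, P(S=-2)=792/4096, P(S=0)=924/4096, P(S=2)=792/4096, P(S=4)=495/4096, P(S=6)=220/4096, P(S=8)=66/4096, P(S=10)=12/4096, P(S=12)=1/4096
E[|S_12|] = Σ_m |m|·P(S_12=m) = 11088/4096 = 693/256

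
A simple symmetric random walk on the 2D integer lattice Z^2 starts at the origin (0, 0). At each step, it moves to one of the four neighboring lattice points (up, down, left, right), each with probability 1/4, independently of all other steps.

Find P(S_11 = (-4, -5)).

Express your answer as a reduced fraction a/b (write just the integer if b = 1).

Let h be the number of horizontal steps (so 11-h are vertical). To end at (-4,-5) need (h-4)/2 right-steps and ((11-h)-5)/2 up-steps.
Sum over h with 4 ≤ h ≤ 6, h ≡ 0 (mod 2), 11-h ≡ 1 (mod 2):
h=4: C(11,4)·C(4,0)·C(7,1) = 330·1·7 = 2310
h=6: C(11,6)·C(6,1)·C(5,0) = 462·6·1 = 2772
Total favorable: 5082
Total paths: 4^11 = 4194304
P = 5082/4194304 = 2541/2097152

Answer: 2541/2097152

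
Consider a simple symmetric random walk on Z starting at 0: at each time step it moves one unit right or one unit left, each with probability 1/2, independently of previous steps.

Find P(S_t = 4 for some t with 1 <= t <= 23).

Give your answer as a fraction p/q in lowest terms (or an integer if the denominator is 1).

Count via complement. Let g(t,s) = #length-t paths at position s with S_1..S_t all ≠ 4.
g(t,s) = g(t-1,s-1) + g(t-1,s+1) for s ≠ 4; g(t,4) = 0.
t=0: g(0,0)=1
t=1: g(1,-1)=1 g(1,1)=1
t=2: g(2,-2)=1 g(2,0)=2 g(2,2)=1
t=3: g(3,-3)=1 g(3,-1)=3 g(3,1)=3 g(3,3)=1
t=4: g(4,-4)=1 g(4,-2)=4 g(4,0)=6 g(4,2)=4
t=5: g(5,-5)=1 g(5,-3)=5 g(5,-1)=10 g(5,1)=10 g(5,3)=4
t=6: g(6,-6)=1 g(6,-4)=6 g(6,-2)=15 g(6,0)=20 g(6,2)=14
t=7: g(7,-7)=1 g(7,-5)=7 g(7,-3)=21 g(7,-1)=35 g(7,1)=34 g(7,3)=14
t=8: g(8,-8)=1 g(8,-6)=8 g(8,-4)=28 g(8,-2)=56 g(8,0)=69 g(8,2)=48
t=9: g(9,-9)=1 g(9,-7)=9 g(9,-5)=36 g(9,-3)=84 g(9,-1)=125 g(9,1)=117 g(9,3)=48
t=10: g(10,-10)=1 g(10,-8)=10 g(10,-6)=45 g(10,-4)=120 g(10,-2)=209 g(10,0)=242 g(10,2)=165
t=11: g(11,-11)=1 g(11,-9)=11 g(11,-7)=55 g(11,-5)=165 g(11,-3)=329 g(11,-1)=451 g(11,1)=407 g(11,3)=165
t=12: g(12,-12)=1 g(12,-10)=12 g(12,-8)=66 g(12,-6)=220 g(12,-4)=494 g(12,-2)=780 g(12,0)=858 g(12,2)=572
t=13: g(13,-13)=1 g(13,-11)=13 g(13,-9)=78 g(13,-7)=286 g(13,-5)=714 g(13,-3)=1274 g(13,-1)=1638 g(13,1)=1430 g(13,3)=572
t=14: g(14,-14)=1 g(14,-12)=14 g(14,-10)=91 g(14,-8)=364 g(14,-6)=1000 g(14,-4)=1988 g(14,-2)=2912 g(14,0)=3068 g(14,2)=2002
t=15: g(15,-15)=1 g(15,-13)=15 g(15,-11)=105 g(15,-9)=455 g(15,-7)=1364 g(15,-5)=2988 g(15,-3)=4900 g(15,-1)=5980 g(15,1)=5070 g(15,3)=2002
t=16: g(16,-16)=1 g(16,-14)=16 g(16,-12)=120 g(16,-10)=560 g(16,-8)=1819 g(16,-6)=4352 g(16,-4)=7888 g(16,-2)=10880 g(16,0)=11050 g(16,2)=7072
t=17: g(17,-17)=1 g(17,-15)=17 g(17,-13)=136 g(17,-11)=680 g(17,-9)=2379 g(17,-7)=6171 g(17,-5)=12240 g(17,-3)=18768 g(17,-1)=21930 g(17,1)=18122 g(17,3)=7072
t=18: g(18,-18)=1 g(18,-16)=18 g(18,-14)=153 g(18,-12)=816 g(18,-10)=3059 g(18,-8)=8550 g(18,-6)=18411 g(18,-4)=31008 g(18,-2)=40698 g(18,0)=40052 g(18,2)=25194
t=19: g(19,-19)=1 g(19,-17)=19 g(19,-15)=171 g(19,-13)=969 g(19,-11)=3875 g(19,-9)=11609 g(19,-7)=26961 g(19,-5)=49419 g(19,-3)=71706 g(19,-1)=80750 g(19,1)=65246 g(19,3)=25194
t=20: g(20,-20)=1 g(20,-18)=20 g(20,-16)=190 g(20,-14)=1140 g(20,-12)=4844 g(20,-10)=15484 g(20,-8)=38570 g(20,-6)=76380 g(20,-4)=121125 g(20,-2)=152456 g(20,0)=145996 g(20,2)=90440
t=21: g(21,-21)=1 g(21,-19)=21 g(21,-17)=210 g(21,-15)=1330 g(21,-13)=5984 g(21,-11)=20328 g(21,-9)=54054 g(21,-7)=114950 g(21,-5)=197505 g(21,-3)=273581 g(21,-1)=298452 g(21,1)=236436 g(21,3)=90440
t=22: g(22,-22)=1 g(22,-20)=22 g(22,-18)=231 g(22,-16)=1540 g(22,-14)=7314 g(22,-12)=26312 g(22,-10)=74382 g(22,-8)=169004 g(22,-6)=312455 g(22,-4)=471086 g(22,-2)=572033 g(22,0)=534888 g(22,2)=326876
t=23: g(23,-23)=1 g(23,-21)=23 g(23,-19)=253 g(23,-17)=1771 g(23,-15)=8854 g(23,-13)=33626 g(23,-11)=100694 g(23,-9)=243386 g(23,-7)=481459 g(23,-5)=783541 g(23,-3)=1043119 g(23,-1)=1106921 g(23,1)=861764 g(23,3)=326876
Paths never hitting 4: Σ_s g(23,s) = 4992288
Paths hitting 4: 2^23 - 4992288 = 3396320
P = 3396320/8388608 = 106135/262144

Answer: 106135/262144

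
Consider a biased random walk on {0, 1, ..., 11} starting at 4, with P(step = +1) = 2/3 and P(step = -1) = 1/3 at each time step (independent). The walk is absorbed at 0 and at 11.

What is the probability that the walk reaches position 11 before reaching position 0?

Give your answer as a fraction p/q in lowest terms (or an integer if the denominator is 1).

Biased walk: p = 2/3, q = 1/3, r = q/p = 1/2
Gambler's ruin: P(hit 11 before 0 | start at 4) = (1 - r^a)/(1 - r^N)
r^4 = 1/16; r^11 = 1/2048
P = (1 - 1/16) / (1 - 1/2048) = 15/16 / 2047/2048 = 1920/2047

Answer: 1920/2047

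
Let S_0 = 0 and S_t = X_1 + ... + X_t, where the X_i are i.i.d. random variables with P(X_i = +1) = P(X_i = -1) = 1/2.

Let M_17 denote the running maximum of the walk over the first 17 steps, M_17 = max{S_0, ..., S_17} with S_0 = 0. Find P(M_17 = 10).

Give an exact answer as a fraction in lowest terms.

Let M_17 = max(S_0,...,S_17). Use the reflection principle: for j ≥ 1, #{paths with M_17 ≥ j} = #{S_17 ≥ j} + #{S_17 ≥ j+1}.
By reflection, #{M_17 ≥ 10} = #{S_17 ≥ 10} + #{S_17 ≥ 11} = 834 + 834 = 1668.
#{M_17 ≥ 11} = #{S_17 ≥ 11} + #{S_17 ≥ 12} = 834 + 154 = 988.
#{M_17 = 10} = 1668 - 988 = 680.
P(M_17 = 10) = 680/131072 = 85/16384

Answer: 85/16384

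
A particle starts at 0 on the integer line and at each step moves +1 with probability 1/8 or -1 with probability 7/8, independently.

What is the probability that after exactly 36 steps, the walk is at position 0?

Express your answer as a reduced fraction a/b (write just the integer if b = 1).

To be at 0 after 36 steps: need exactly 18 steps of +1 and 18 of -1.
Number of such sequences: C(36,18) = 9075135300
Each has probability (1/8)^18 · (7/8)^18 = 1628413597910449/324518553658426726783156020576256
P = 9075135300 · 1628413597910449/324518553658426726783156020576256 = 3694518431349280489687425/81129638414606681695789005144064

Answer: 3694518431349280489687425/81129638414606681695789005144064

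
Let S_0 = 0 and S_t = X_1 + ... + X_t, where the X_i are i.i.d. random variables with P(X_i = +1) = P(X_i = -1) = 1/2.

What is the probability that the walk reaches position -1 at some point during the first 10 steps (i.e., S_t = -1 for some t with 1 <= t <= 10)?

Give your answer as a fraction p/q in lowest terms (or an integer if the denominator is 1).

Count via complement. Let g(t,s) = #length-t paths at position s with S_1..S_t all ≠ -1.
g(t,s) = g(t-1,s-1) + g(t-1,s+1) for s ≠ -1; g(t,-1) = 0.
t=0: g(0,0)=1
t=1: g(1,1)=1
t=2: g(2,0)=1 g(2,2)=1
t=3: g(3,1)=2 g(3,3)=1
t=4: g(4,0)=2 g(4,2)=3 g(4,4)=1
t=5: g(5,1)=5 g(5,3)=4 g(5,5)=1
t=6: g(6,0)=5 g(6,2)=9 g(6,4)=5 g(6,6)=1
t=7: g(7,1)=14 g(7,3)=14 g(7,5)=6 g(7,7)=1
t=8: g(8,0)=14 g(8,2)=28 g(8,4)=20 g(8,6)=7 g(8,8)=1
t=9: g(9,1)=42 g(9,3)=48 g(9,5)=27 g(9,7)=8 g(9,9)=1
t=10: g(10,0)=42 g(10,2)=90 g(10,4)=75 g(10,6)=35 g(10,8)=9 g(10,10)=1
Paths never hitting -1: Σ_s g(10,s) = 252
Paths hitting -1: 2^10 - 252 = 772
P = 772/1024 = 193/256

Answer: 193/256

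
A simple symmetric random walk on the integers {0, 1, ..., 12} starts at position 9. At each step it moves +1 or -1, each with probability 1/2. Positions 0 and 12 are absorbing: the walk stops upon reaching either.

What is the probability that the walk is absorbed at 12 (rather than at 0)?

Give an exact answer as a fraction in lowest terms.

Answer: 3/4

Derivation:
Symmetric walk (p = 1/2): the harmonic-function argument gives P(hit 12 before 0 | start at 9) = a/N.
P = 9/12 = 3/4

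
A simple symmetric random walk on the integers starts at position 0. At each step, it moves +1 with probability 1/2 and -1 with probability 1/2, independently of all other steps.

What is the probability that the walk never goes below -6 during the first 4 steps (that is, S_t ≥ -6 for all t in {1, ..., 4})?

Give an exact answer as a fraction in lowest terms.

Let f(t,s) = #length-t paths at position s with S_1..S_t all ≥ -6.
f(t,s) = f(t-1,s-1) + f(t-1,s+1) for s ≥ -6; f(t,s) = 0 for s < -6.
t=0: f(0,0)=1
t=1: f(1,-1)=1 f(1,1)=1
t=2: f(2,-2)=1 f(2,0)=2 f(2,2)=1
t=3: f(3,-3)=1 f(3,-1)=3 f(3,1)=3 f(3,3)=1
t=4: f(4,-4)=1 f(4,-2)=4 f(4,0)=6 f(4,2)=4 f(4,4)=1
Σ_s f(4,s) = 16
P = 16/16 = 1

Answer: 1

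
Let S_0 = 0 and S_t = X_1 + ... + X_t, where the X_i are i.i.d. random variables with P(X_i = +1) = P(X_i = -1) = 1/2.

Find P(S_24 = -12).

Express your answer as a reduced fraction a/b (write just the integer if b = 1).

Answer: 33649/4194304

Derivation:
To reach position -12 after 24 steps: need 6 steps of +1 and 18 of -1.
Favorable paths: C(24,6) = 134596
Total paths: 2^24 = 16777216
P = 134596/16777216 = 33649/4194304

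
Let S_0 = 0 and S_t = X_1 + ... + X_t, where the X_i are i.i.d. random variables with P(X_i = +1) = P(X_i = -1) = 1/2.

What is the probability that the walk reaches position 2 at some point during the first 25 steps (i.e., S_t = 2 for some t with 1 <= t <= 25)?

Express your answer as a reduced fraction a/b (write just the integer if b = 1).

Count via complement. Let g(t,s) = #length-t paths at position s with S_1..S_t all ≠ 2.
g(t,s) = g(t-1,s-1) + g(t-1,s+1) for s ≠ 2; g(t,2) = 0.
t=0: g(0,0)=1
t=1: g(1,-1)=1 g(1,1)=1
t=2: g(2,-2)=1 g(2,0)=2
t=3: g(3,-3)=1 g(3,-1)=3 g(3,1)=2
t=4: g(4,-4)=1 g(4,-2)=4 g(4,0)=5
t=5: g(5,-5)=1 g(5,-3)=5 g(5,-1)=9 g(5,1)=5
t=6: g(6,-6)=1 g(6,-4)=6 g(6,-2)=14 g(6,0)=14
t=7: g(7,-7)=1 g(7,-5)=7 g(7,-3)=20 g(7,-1)=28 g(7,1)=14
t=8: g(8,-8)=1 g(8,-6)=8 g(8,-4)=27 g(8,-2)=48 g(8,0)=42
t=9: g(9,-9)=1 g(9,-7)=9 g(9,-5)=35 g(9,-3)=75 g(9,-1)=90 g(9,1)=42
t=10: g(10,-10)=1 g(10,-8)=10 g(10,-6)=44 g(10,-4)=110 g(10,-2)=165 g(10,0)=132
t=11: g(11,-11)=1 g(11,-9)=11 g(11,-7)=54 g(11,-5)=154 g(11,-3)=275 g(11,-1)=297 g(11,1)=132
t=12: g(12,-12)=1 g(12,-10)=12 g(12,-8)=65 g(12,-6)=208 g(12,-4)=429 g(12,-2)=572 g(12,0)=429
t=13: g(13,-13)=1 g(13,-11)=13 g(13,-9)=77 g(13,-7)=273 g(13,-5)=637 g(13,-3)=1001 g(13,-1)=1001 g(13,1)=429
t=14: g(14,-14)=1 g(14,-12)=14 g(14,-10)=90 g(14,-8)=350 g(14,-6)=910 g(14,-4)=1638 g(14,-2)=2002 g(14,0)=1430
t=15: g(15,-15)=1 g(15,-13)=15 g(15,-11)=104 g(15,-9)=440 g(15,-7)=1260 g(15,-5)=2548 g(15,-3)=3640 g(15,-1)=3432 g(15,1)=1430
t=16: g(16,-16)=1 g(16,-14)=16 g(16,-12)=119 g(16,-10)=544 g(16,-8)=1700 g(16,-6)=3808 g(16,-4)=6188 g(16,-2)=7072 g(16,0)=4862
t=17: g(17,-17)=1 g(17,-15)=17 g(17,-13)=135 g(17,-11)=663 g(17,-9)=2244 g(17,-7)=5508 g(17,-5)=9996 g(17,-3)=13260 g(17,-1)=11934 g(17,1)=4862
t=18: g(18,-18)=1 g(18,-16)=18 g(18,-14)=152 g(18,-12)=798 g(18,-10)=2907 g(18,-8)=7752 g(18,-6)=15504 g(18,-4)=23256 g(18,-2)=25194 g(18,0)=16796
t=19: g(19,-19)=1 g(19,-17)=19 g(19,-15)=170 g(19,-13)=950 g(19,-11)=3705 g(19,-9)=10659 g(19,-7)=23256 g(19,-5)=38760 g(19,-3)=48450 g(19,-1)=41990 g(19,1)=16796
t=20: g(20,-20)=1 g(20,-18)=20 g(20,-16)=189 g(20,-14)=1120 g(20,-12)=4655 g(20,-10)=14364 g(20,-8)=33915 g(20,-6)=62016 g(20,-4)=87210 g(20,-2)=90440 g(20,0)=58786
t=21: g(21,-21)=1 g(21,-19)=21 g(21,-17)=209 g(21,-15)=1309 g(21,-13)=5775 g(21,-11)=19019 g(21,-9)=48279 g(21,-7)=95931 g(21,-5)=149226 g(21,-3)=177650 g(21,-1)=149226 g(21,1)=58786
t=22: g(22,-22)=1 g(22,-20)=22 g(22,-18)=230 g(22,-16)=1518 g(22,-14)=7084 g(22,-12)=24794 g(22,-10)=67298 g(22,-8)=144210 g(22,-6)=245157 g(22,-4)=326876 g(22,-2)=326876 g(22,0)=208012
t=23: g(23,-23)=1 g(23,-21)=23 g(23,-19)=252 g(23,-17)=1748 g(23,-15)=8602 g(23,-13)=31878 g(23,-11)=92092 g(23,-9)=211508 g(23,-7)=389367 g(23,-5)=572033 g(23,-3)=653752 g(23,-1)=534888 g(23,1)=208012
t=24: g(24,-24)=1 g(24,-22)=24 g(24,-20)=275 g(24,-18)=2000 g(24,-16)=10350 g(24,-14)=40480 g(24,-12)=123970 g(24,-10)=303600 g(24,-8)=600875 g(24,-6)=961400 g(24,-4)=1225785 g(24,-2)=1188640 g(24,0)=742900
t=25: g(25,-25)=1 g(25,-23)=25 g(25,-21)=299 g(25,-19)=2275 g(25,-17)=12350 g(25,-15)=50830 g(25,-13)=164450 g(25,-11)=427570 g(25,-9)=904475 g(25,-7)=1562275 g(25,-5)=2187185 g(25,-3)=2414425 g(25,-1)=1931540 g(25,1)=742900
Paths never hitting 2: Σ_s g(25,s) = 10400600
Paths hitting 2: 2^25 - 10400600 = 23153832
P = 23153832/33554432 = 2894229/4194304

Answer: 2894229/4194304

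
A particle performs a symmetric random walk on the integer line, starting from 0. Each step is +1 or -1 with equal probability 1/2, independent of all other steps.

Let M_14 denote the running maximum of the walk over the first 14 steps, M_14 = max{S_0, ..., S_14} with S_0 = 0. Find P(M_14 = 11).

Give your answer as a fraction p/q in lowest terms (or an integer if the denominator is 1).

Answer: 7/8192

Derivation:
Let M_14 = max(S_0,...,S_14). Use the reflection principle: for j ≥ 1, #{paths with M_14 ≥ j} = #{S_14 ≥ j} + #{S_14 ≥ j+1}.
By reflection, #{M_14 ≥ 11} = #{S_14 ≥ 11} + #{S_14 ≥ 12} = 15 + 15 = 30.
#{M_14 ≥ 12} = #{S_14 ≥ 12} + #{S_14 ≥ 13} = 15 + 1 = 16.
#{M_14 = 11} = 30 - 16 = 14.
P(M_14 = 11) = 14/16384 = 7/8192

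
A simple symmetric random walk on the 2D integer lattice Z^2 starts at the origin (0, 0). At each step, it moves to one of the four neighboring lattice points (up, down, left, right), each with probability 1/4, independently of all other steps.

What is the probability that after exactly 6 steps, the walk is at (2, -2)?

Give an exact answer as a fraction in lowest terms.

Answer: 15/512

Derivation:
Let h be the number of horizontal steps (so 6-h are vertical). To end at (2,-2) need (h+2)/2 right-steps and ((6-h)-2)/2 up-steps.
Sum over h with 2 ≤ h ≤ 4, h ≡ 0 (mod 2), 6-h ≡ 0 (mod 2):
h=2: C(6,2)·C(2,2)·C(4,1) = 15·1·4 = 60
h=4: C(6,4)·C(4,3)·C(2,0) = 15·4·1 = 60
Total favorable: 120
Total paths: 4^6 = 4096
P = 120/4096 = 15/512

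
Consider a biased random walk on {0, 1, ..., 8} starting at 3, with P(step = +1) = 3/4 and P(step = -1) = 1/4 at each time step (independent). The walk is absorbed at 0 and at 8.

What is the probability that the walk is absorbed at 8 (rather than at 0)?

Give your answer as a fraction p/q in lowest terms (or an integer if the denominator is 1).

Answer: 3159/3280

Derivation:
Biased walk: p = 3/4, q = 1/4, r = q/p = 1/3
Gambler's ruin: P(hit 8 before 0 | start at 3) = (1 - r^a)/(1 - r^N)
r^3 = 1/27; r^8 = 1/6561
P = (1 - 1/27) / (1 - 1/6561) = 26/27 / 6560/6561 = 3159/3280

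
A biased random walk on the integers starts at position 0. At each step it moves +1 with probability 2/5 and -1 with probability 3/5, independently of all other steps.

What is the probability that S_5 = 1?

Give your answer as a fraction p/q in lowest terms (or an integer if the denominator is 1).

Answer: 144/625

Derivation:
To reach position 1 after 5 steps: need 3 steps of +1 and 2 steps of -1.
Number of such sequences: C(5,3) = 10
Each has probability (2/5)^3 · (3/5)^2 = 72/3125
P = 10 · 72/3125 = 144/625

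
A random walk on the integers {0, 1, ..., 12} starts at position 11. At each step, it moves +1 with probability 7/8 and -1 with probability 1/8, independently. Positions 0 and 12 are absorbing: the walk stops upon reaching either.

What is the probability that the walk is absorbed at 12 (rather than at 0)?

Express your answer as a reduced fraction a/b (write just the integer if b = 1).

Answer: 2306881199/2306881200

Derivation:
Biased walk: p = 7/8, q = 1/8, r = q/p = 1/7
Gambler's ruin: P(hit 12 before 0 | start at 11) = (1 - r^a)/(1 - r^N)
r^11 = 1/1977326743; r^12 = 1/13841287201
P = (1 - 1/1977326743) / (1 - 1/13841287201) = 1977326742/1977326743 / 13841287200/13841287201 = 2306881199/2306881200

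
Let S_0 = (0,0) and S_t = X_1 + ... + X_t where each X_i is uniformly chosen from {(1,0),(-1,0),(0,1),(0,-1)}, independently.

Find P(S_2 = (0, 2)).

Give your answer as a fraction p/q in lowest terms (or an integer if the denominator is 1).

Answer: 1/16

Derivation:
Let h be the number of horizontal steps (so 2-h are vertical). To end at (0,2) need (h+0)/2 right-steps and ((2-h)+2)/2 up-steps.
Sum over h with 0 ≤ h ≤ 0, h ≡ 0 (mod 2), 2-h ≡ 0 (mod 2):
h=0: C(2,0)·C(0,0)·C(2,2) = 1·1·1 = 1
Total favorable: 1
Total paths: 4^2 = 16
P = 1/16 = 1/16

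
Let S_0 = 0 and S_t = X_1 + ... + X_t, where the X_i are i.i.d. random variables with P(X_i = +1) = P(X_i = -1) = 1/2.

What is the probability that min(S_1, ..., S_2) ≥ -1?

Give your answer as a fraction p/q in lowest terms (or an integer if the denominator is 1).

Answer: 3/4

Derivation:
Let f(t,s) = #length-t paths at position s with S_1..S_t all ≥ -1.
f(t,s) = f(t-1,s-1) + f(t-1,s+1) for s ≥ -1; f(t,s) = 0 for s < -1.
t=0: f(0,0)=1
t=1: f(1,-1)=1 f(1,1)=1
t=2: f(2,0)=2 f(2,2)=1
Σ_s f(2,s) = 3
P = 3/4 = 3/4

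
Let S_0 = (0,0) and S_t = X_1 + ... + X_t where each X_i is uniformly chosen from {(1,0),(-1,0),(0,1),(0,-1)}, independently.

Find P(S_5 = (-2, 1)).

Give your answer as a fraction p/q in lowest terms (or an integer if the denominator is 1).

Let h be the number of horizontal steps (so 5-h are vertical). To end at (-2,1) need (h-2)/2 right-steps and ((5-h)+1)/2 up-steps.
Sum over h with 2 ≤ h ≤ 4, h ≡ 0 (mod 2), 5-h ≡ 1 (mod 2):
h=2: C(5,2)·C(2,0)·C(3,2) = 10·1·3 = 30
h=4: C(5,4)·C(4,1)·C(1,1) = 5·4·1 = 20
Total favorable: 50
Total paths: 4^5 = 1024
P = 50/1024 = 25/512

Answer: 25/512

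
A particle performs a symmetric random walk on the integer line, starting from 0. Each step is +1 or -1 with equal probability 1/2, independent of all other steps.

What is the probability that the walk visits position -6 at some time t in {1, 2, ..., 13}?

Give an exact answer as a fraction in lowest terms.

Answer: 189/2048

Derivation:
Count via complement. Let g(t,s) = #length-t paths at position s with S_1..S_t all ≠ -6.
g(t,s) = g(t-1,s-1) + g(t-1,s+1) for s ≠ -6; g(t,-6) = 0.
t=0: g(0,0)=1
t=1: g(1,-1)=1 g(1,1)=1
t=2: g(2,-2)=1 g(2,0)=2 g(2,2)=1
t=3: g(3,-3)=1 g(3,-1)=3 g(3,1)=3 g(3,3)=1
t=4: g(4,-4)=1 g(4,-2)=4 g(4,0)=6 g(4,2)=4 g(4,4)=1
t=5: g(5,-5)=1 g(5,-3)=5 g(5,-1)=10 g(5,1)=10 g(5,3)=5 g(5,5)=1
t=6: g(6,-4)=6 g(6,-2)=15 g(6,0)=20 g(6,2)=15 g(6,4)=6 g(6,6)=1
t=7: g(7,-5)=6 g(7,-3)=21 g(7,-1)=35 g(7,1)=35 g(7,3)=21 g(7,5)=7 g(7,7)=1
t=8: g(8,-4)=27 g(8,-2)=56 g(8,0)=70 g(8,2)=56 g(8,4)=28 g(8,6)=8 g(8,8)=1
t=9: g(9,-5)=27 g(9,-3)=83 g(9,-1)=126 g(9,1)=126 g(9,3)=84 g(9,5)=36 g(9,7)=9 g(9,9)=1
t=10: g(10,-4)=110 g(10,-2)=209 g(10,0)=252 g(10,2)=210 g(10,4)=120 g(10,6)=45 g(10,8)=10 g(10,10)=1
t=11: g(11,-5)=110 g(11,-3)=319 g(11,-1)=461 g(11,1)=462 g(11,3)=330 g(11,5)=165 g(11,7)=55 g(11,9)=11 g(11,11)=1
t=12: g(12,-4)=429 g(12,-2)=780 g(12,0)=923 g(12,2)=792 g(12,4)=495 g(12,6)=220 g(12,8)=66 g(12,10)=12 g(12,12)=1
t=13: g(13,-5)=429 g(13,-3)=1209 g(13,-1)=1703 g(13,1)=1715 g(13,3)=1287 g(13,5)=715 g(13,7)=286 g(13,9)=78 g(13,11)=13 g(13,13)=1
Paths never hitting -6: Σ_s g(13,s) = 7436
Paths hitting -6: 2^13 - 7436 = 756
P = 756/8192 = 189/2048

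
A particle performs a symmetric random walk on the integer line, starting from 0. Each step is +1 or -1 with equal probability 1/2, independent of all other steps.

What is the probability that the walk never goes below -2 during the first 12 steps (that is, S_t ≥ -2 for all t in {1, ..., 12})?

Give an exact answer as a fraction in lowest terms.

Answer: 627/1024

Derivation:
Let f(t,s) = #length-t paths at position s with S_1..S_t all ≥ -2.
f(t,s) = f(t-1,s-1) + f(t-1,s+1) for s ≥ -2; f(t,s) = 0 for s < -2.
t=0: f(0,0)=1
t=1: f(1,-1)=1 f(1,1)=1
t=2: f(2,-2)=1 f(2,0)=2 f(2,2)=1
t=3: f(3,-1)=3 f(3,1)=3 f(3,3)=1
t=4: f(4,-2)=3 f(4,0)=6 f(4,2)=4 f(4,4)=1
t=5: f(5,-1)=9 f(5,1)=10 f(5,3)=5 f(5,5)=1
t=6: f(6,-2)=9 f(6,0)=19 f(6,2)=15 f(6,4)=6 f(6,6)=1
t=7: f(7,-1)=28 f(7,1)=34 f(7,3)=21 f(7,5)=7 f(7,7)=1
t=8: f(8,-2)=28 f(8,0)=62 f(8,2)=55 f(8,4)=28 f(8,6)=8 f(8,8)=1
t=9: f(9,-1)=90 f(9,1)=117 f(9,3)=83 f(9,5)=36 f(9,7)=9 f(9,9)=1
t=10: f(10,-2)=90 f(10,0)=207 f(10,2)=200 f(10,4)=119 f(10,6)=45 f(10,8)=10 f(10,10)=1
t=11: f(11,-1)=297 f(11,1)=407 f(11,3)=319 f(11,5)=164 f(11,7)=55 f(11,9)=11 f(11,11)=1
t=12: f(12,-2)=297 f(12,0)=704 f(12,2)=726 f(12,4)=483 f(12,6)=219 f(12,8)=66 f(12,10)=12 f(12,12)=1
Σ_s f(12,s) = 2508
P = 2508/4096 = 627/1024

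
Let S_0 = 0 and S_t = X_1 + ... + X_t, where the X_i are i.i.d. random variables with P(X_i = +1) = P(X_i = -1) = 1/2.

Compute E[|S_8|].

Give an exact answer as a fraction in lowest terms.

S_8 takes values m ≡ 0 (mod 2) with |m| ≤ 8; P(S_8=m) = C(8,(8+m)/2)/2^8.
Total paths: 2^8 = 256
Distribution: P(S=-8)=1/256, P(S=-6)=8/256, P(S=-4)=28/256, P(S=-2)=56/256, P(S=0)=70/256, P(S=2)=56/256, P(S=4)=28/256, P(S=6)=8/256, P(S=8)=1/256
E[|S_8|] = Σ_m |m|·P(S_8=m) = 560/256 = 35/16

Answer: 35/16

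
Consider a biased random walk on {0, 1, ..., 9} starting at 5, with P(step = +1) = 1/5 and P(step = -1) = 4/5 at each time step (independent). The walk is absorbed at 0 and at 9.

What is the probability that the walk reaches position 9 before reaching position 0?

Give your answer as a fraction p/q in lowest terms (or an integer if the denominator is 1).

Answer: 341/87381

Derivation:
Biased walk: p = 1/5, q = 4/5, r = q/p = 4
Gambler's ruin: P(hit 9 before 0 | start at 5) = (1 - r^a)/(1 - r^N)
r^5 = 1024; r^9 = 262144
P = (1 - 1024) / (1 - 262144) = -1023 / -262143 = 341/87381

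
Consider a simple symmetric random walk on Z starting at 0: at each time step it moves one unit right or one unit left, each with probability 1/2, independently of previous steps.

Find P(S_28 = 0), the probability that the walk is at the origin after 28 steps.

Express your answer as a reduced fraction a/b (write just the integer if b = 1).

Answer: 5014575/33554432

Derivation:
To return to 0 after 28 steps: need exactly 14 steps of +1 and 14 of -1.
Favorable paths: C(28,14) = 40116600
Total paths: 2^28 = 268435456
P = 40116600/268435456 = 5014575/33554432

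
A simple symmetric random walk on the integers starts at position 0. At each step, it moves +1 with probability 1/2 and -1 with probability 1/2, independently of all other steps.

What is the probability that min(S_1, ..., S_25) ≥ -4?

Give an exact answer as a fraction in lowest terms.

Answer: 705755/1048576

Derivation:
Let f(t,s) = #length-t paths at position s with S_1..S_t all ≥ -4.
f(t,s) = f(t-1,s-1) + f(t-1,s+1) for s ≥ -4; f(t,s) = 0 for s < -4.
t=0: f(0,0)=1
t=1: f(1,-1)=1 f(1,1)=1
t=2: f(2,-2)=1 f(2,0)=2 f(2,2)=1
t=3: f(3,-3)=1 f(3,-1)=3 f(3,1)=3 f(3,3)=1
t=4: f(4,-4)=1 f(4,-2)=4 f(4,0)=6 f(4,2)=4 f(4,4)=1
t=5: f(5,-3)=5 f(5,-1)=10 f(5,1)=10 f(5,3)=5 f(5,5)=1
t=6: f(6,-4)=5 f(6,-2)=15 f(6,0)=20 f(6,2)=15 f(6,4)=6 f(6,6)=1
t=7: f(7,-3)=20 f(7,-1)=35 f(7,1)=35 f(7,3)=21 f(7,5)=7 f(7,7)=1
t=8: f(8,-4)=20 f(8,-2)=55 f(8,0)=70 f(8,2)=56 f(8,4)=28 f(8,6)=8 f(8,8)=1
t=9: f(9,-3)=75 f(9,-1)=125 f(9,1)=126 f(9,3)=84 f(9,5)=36 f(9,7)=9 f(9,9)=1
t=10: f(10,-4)=75 f(10,-2)=200 f(10,0)=251 f(10,2)=210 f(10,4)=120 f(10,6)=45 f(10,8)=10 f(10,10)=1
t=11: f(11,-3)=275 f(11,-1)=451 f(11,1)=461 f(11,3)=330 f(11,5)=165 f(11,7)=55 f(11,9)=11 f(11,11)=1
t=12: f(12,-4)=275 f(12,-2)=726 f(12,0)=912 f(12,2)=791 f(12,4)=495 f(12,6)=220 f(12,8)=66 f(12,10)=12 f(12,12)=1
t=13: f(13,-3)=1001 f(13,-1)=1638 f(13,1)=1703 f(13,3)=1286 f(13,5)=715 f(13,7)=286 f(13,9)=78 f(13,11)=13 f(13,13)=1
t=14: f(14,-4)=1001 f(14,-2)=2639 f(14,0)=3341 f(14,2)=2989 f(14,4)=2001 f(14,6)=1001 f(14,8)=364 f(14,10)=91 f(14,12)=14 f(14,14)=1
t=15: f(15,-3)=3640 f(15,-1)=5980 f(15,1)=6330 f(15,3)=4990 f(15,5)=3002 f(15,7)=1365 f(15,9)=455 f(15,11)=105 f(15,13)=15 f(15,15)=1
t=16: f(16,-4)=3640 f(16,-2)=9620 f(16,0)=12310 f(16,2)=11320 f(16,4)=7992 f(16,6)=4367 f(16,8)=1820 f(16,10)=560 f(16,12)=120 f(16,14)=16 f(16,16)=1
t=17: f(17,-3)=13260 f(17,-1)=21930 f(17,1)=23630 f(17,3)=19312 f(17,5)=12359 f(17,7)=6187 f(17,9)=2380 f(17,11)=680 f(17,13)=136 f(17,15)=17 f(17,17)=1
t=18: f(18,-4)=13260 f(18,-2)=35190 f(18,0)=45560 f(18,2)=42942 f(18,4)=31671 f(18,6)=18546 f(18,8)=8567 f(18,10)=3060 f(18,12)=816 f(18,14)=153 f(18,16)=18 f(18,18)=1
t=19: f(19,-3)=48450 f(19,-1)=80750 f(19,1)=88502 f(19,3)=74613 f(19,5)=50217 f(19,7)=27113 f(19,9)=11627 f(19,11)=3876 f(19,13)=969 f(19,15)=171 f(19,17)=19 f(19,19)=1
t=20: f(20,-4)=48450 f(20,-2)=129200 f(20,0)=169252 f(20,2)=163115 f(20,4)=124830 f(20,6)=77330 f(20,8)=38740 f(20,10)=15503 f(20,12)=4845 f(20,14)=1140 f(20,16)=190 f(20,18)=20 f(20,20)=1
t=21: f(21,-3)=177650 f(21,-1)=298452 f(21,1)=332367 f(21,3)=287945 f(21,5)=202160 f(21,7)=116070 f(21,9)=54243 f(21,11)=20348 f(21,13)=5985 f(21,15)=1330 f(21,17)=210 f(21,19)=21 f(21,21)=1
t=22: f(22,-4)=177650 f(22,-2)=476102 f(22,0)=630819 f(22,2)=620312 f(22,4)=490105 f(22,6)=318230 f(22,8)=170313 f(22,10)=74591 f(22,12)=26333 f(22,14)=7315 f(22,16)=1540 f(22,18)=231 f(22,20)=22 f(22,22)=1
t=23: f(23,-3)=653752 f(23,-1)=1106921 f(23,1)=1251131 f(23,3)=1110417 f(23,5)=808335 f(23,7)=488543 f(23,9)=244904 f(23,11)=100924 f(23,13)=33648 f(23,15)=8855 f(23,17)=1771 f(23,19)=253 f(23,21)=23 f(23,23)=1
t=24: f(24,-4)=653752 f(24,-2)=1760673 f(24,0)=2358052 f(24,2)=2361548 f(24,4)=1918752 f(24,6)=1296878 f(24,8)=733447 f(24,10)=345828 f(24,12)=134572 f(24,14)=42503 f(24,16)=10626 f(24,18)=2024 f(24,20)=276 f(24,22)=24 f(24,24)=1
t=25: f(25,-3)=2414425 f(25,-1)=4118725 f(25,1)=4719600 f(25,3)=4280300 f(25,5)=3215630 f(25,7)=2030325 f(25,9)=1079275 f(25,11)=480400 f(25,13)=177075 f(25,15)=53129 f(25,17)=12650 f(25,19)=2300 f(25,21)=300 f(25,23)=25 f(25,25)=1
Σ_s f(25,s) = 22584160
P = 22584160/33554432 = 705755/1048576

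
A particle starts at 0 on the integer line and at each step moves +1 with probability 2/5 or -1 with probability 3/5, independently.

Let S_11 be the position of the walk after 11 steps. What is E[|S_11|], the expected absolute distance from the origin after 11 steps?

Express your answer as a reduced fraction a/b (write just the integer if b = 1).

Answer: 31585367/9765625

Derivation:
S_11 takes values m ≡ 1 (mod 2) with |m| ≤ 11; P(S_11=m) = C(11,(11+m)/2) · (2/5)^((11+m)/2) · (3/5)^((11-m)/2).
Distribution: P(S=-11)=177147/48828125, P(S=-9)=1299078/48828125, P(S=-7)=866052/9765625, P(S=-5)=1732104/9765625, P(S=-3)=2309472/9765625, P(S=-1)=10777536/48828125, P(S=1)=7185024/48828125, P(S=3)=684288/9765625, P(S=5)=228096/9765625, P(S=7)=50688/9765625, P(S=9)=33792/48828125, P(S=11)=2048/48828125
E[|S_11|] = Σ_m |m|·P(S_11=m) = 31585367/9765625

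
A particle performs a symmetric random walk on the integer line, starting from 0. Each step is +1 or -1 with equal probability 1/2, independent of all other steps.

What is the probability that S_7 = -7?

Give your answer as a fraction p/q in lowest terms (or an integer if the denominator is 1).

To reach position -7 after 7 steps: need 0 steps of +1 and 7 of -1.
Favorable paths: C(7,0) = 1
Total paths: 2^7 = 128
P = 1/128 = 1/128

Answer: 1/128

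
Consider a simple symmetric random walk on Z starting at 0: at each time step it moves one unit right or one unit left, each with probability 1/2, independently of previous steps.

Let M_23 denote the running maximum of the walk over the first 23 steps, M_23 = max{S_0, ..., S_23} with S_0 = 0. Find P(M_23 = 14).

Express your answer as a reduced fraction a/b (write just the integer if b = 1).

Let M_23 = max(S_0,...,S_23). Use the reflection principle: for j ≥ 1, #{paths with M_23 ≥ j} = #{S_23 ≥ j} + #{S_23 ≥ j+1}.
By reflection, #{M_23 ≥ 14} = #{S_23 ≥ 14} + #{S_23 ≥ 15} = 10903 + 10903 = 21806.
#{M_23 ≥ 15} = #{S_23 ≥ 15} + #{S_23 ≥ 16} = 10903 + 2048 = 12951.
#{M_23 = 14} = 21806 - 12951 = 8855.
P(M_23 = 14) = 8855/8388608 = 8855/8388608

Answer: 8855/8388608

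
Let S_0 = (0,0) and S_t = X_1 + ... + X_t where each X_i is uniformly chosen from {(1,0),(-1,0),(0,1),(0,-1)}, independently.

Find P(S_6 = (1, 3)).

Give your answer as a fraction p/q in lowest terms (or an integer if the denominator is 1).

Answer: 45/2048

Derivation:
Let h be the number of horizontal steps (so 6-h are vertical). To end at (1,3) need (h+1)/2 right-steps and ((6-h)+3)/2 up-steps.
Sum over h with 1 ≤ h ≤ 3, h ≡ 1 (mod 2), 6-h ≡ 1 (mod 2):
h=1: C(6,1)·C(1,1)·C(5,4) = 6·1·5 = 30
h=3: C(6,3)·C(3,2)·C(3,3) = 20·3·1 = 60
Total favorable: 90
Total paths: 4^6 = 4096
P = 90/4096 = 45/2048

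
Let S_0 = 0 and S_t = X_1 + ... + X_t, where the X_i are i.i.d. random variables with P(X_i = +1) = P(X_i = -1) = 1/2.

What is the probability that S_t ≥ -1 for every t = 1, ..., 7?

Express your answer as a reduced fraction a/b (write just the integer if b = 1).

Let f(t,s) = #length-t paths at position s with S_1..S_t all ≥ -1.
f(t,s) = f(t-1,s-1) + f(t-1,s+1) for s ≥ -1; f(t,s) = 0 for s < -1.
t=0: f(0,0)=1
t=1: f(1,-1)=1 f(1,1)=1
t=2: f(2,0)=2 f(2,2)=1
t=3: f(3,-1)=2 f(3,1)=3 f(3,3)=1
t=4: f(4,0)=5 f(4,2)=4 f(4,4)=1
t=5: f(5,-1)=5 f(5,1)=9 f(5,3)=5 f(5,5)=1
t=6: f(6,0)=14 f(6,2)=14 f(6,4)=6 f(6,6)=1
t=7: f(7,-1)=14 f(7,1)=28 f(7,3)=20 f(7,5)=7 f(7,7)=1
Σ_s f(7,s) = 70
P = 70/128 = 35/64

Answer: 35/64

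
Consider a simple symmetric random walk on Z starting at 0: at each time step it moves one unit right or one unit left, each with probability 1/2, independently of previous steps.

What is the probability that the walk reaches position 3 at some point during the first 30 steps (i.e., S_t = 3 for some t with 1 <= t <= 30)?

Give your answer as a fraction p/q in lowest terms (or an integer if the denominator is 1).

Count via complement. Let g(t,s) = #length-t paths at position s with S_1..S_t all ≠ 3.
g(t,s) = g(t-1,s-1) + g(t-1,s+1) for s ≠ 3; g(t,3) = 0.
t=0: g(0,0)=1
t=1: g(1,-1)=1 g(1,1)=1
t=2: g(2,-2)=1 g(2,0)=2 g(2,2)=1
t=3: g(3,-3)=1 g(3,-1)=3 g(3,1)=3
t=4: g(4,-4)=1 g(4,-2)=4 g(4,0)=6 g(4,2)=3
t=5: g(5,-5)=1 g(5,-3)=5 g(5,-1)=10 g(5,1)=9
t=6: g(6,-6)=1 g(6,-4)=6 g(6,-2)=15 g(6,0)=19 g(6,2)=9
t=7: g(7,-7)=1 g(7,-5)=7 g(7,-3)=21 g(7,-1)=34 g(7,1)=28
t=8: g(8,-8)=1 g(8,-6)=8 g(8,-4)=28 g(8,-2)=55 g(8,0)=62 g(8,2)=28
t=9: g(9,-9)=1 g(9,-7)=9 g(9,-5)=36 g(9,-3)=83 g(9,-1)=117 g(9,1)=90
t=10: g(10,-10)=1 g(10,-8)=10 g(10,-6)=45 g(10,-4)=119 g(10,-2)=200 g(10,0)=207 g(10,2)=90
t=11: g(11,-11)=1 g(11,-9)=11 g(11,-7)=55 g(11,-5)=164 g(11,-3)=319 g(11,-1)=407 g(11,1)=297
t=12: g(12,-12)=1 g(12,-10)=12 g(12,-8)=66 g(12,-6)=219 g(12,-4)=483 g(12,-2)=726 g(12,0)=704 g(12,2)=297
t=13: g(13,-13)=1 g(13,-11)=13 g(13,-9)=78 g(13,-7)=285 g(13,-5)=702 g(13,-3)=1209 g(13,-1)=1430 g(13,1)=1001
t=14: g(14,-14)=1 g(14,-12)=14 g(14,-10)=91 g(14,-8)=363 g(14,-6)=987 g(14,-4)=1911 g(14,-2)=2639 g(14,0)=2431 g(14,2)=1001
t=15: g(15,-15)=1 g(15,-13)=15 g(15,-11)=105 g(15,-9)=454 g(15,-7)=1350 g(15,-5)=2898 g(15,-3)=4550 g(15,-1)=5070 g(15,1)=3432
t=16: g(16,-16)=1 g(16,-14)=16 g(16,-12)=120 g(16,-10)=559 g(16,-8)=1804 g(16,-6)=4248 g(16,-4)=7448 g(16,-2)=9620 g(16,0)=8502 g(16,2)=3432
t=17: g(17,-17)=1 g(17,-15)=17 g(17,-13)=136 g(17,-11)=679 g(17,-9)=2363 g(17,-7)=6052 g(17,-5)=11696 g(17,-3)=17068 g(17,-1)=18122 g(17,1)=11934
t=18: g(18,-18)=1 g(18,-16)=18 g(18,-14)=153 g(18,-12)=815 g(18,-10)=3042 g(18,-8)=8415 g(18,-6)=17748 g(18,-4)=28764 g(18,-2)=35190 g(18,0)=30056 g(18,2)=11934
t=19: g(19,-19)=1 g(19,-17)=19 g(19,-15)=171 g(19,-13)=968 g(19,-11)=3857 g(19,-9)=11457 g(19,-7)=26163 g(19,-5)=46512 g(19,-3)=63954 g(19,-1)=65246 g(19,1)=41990
t=20: g(20,-20)=1 g(20,-18)=20 g(20,-16)=190 g(20,-14)=1139 g(20,-12)=4825 g(20,-10)=15314 g(20,-8)=37620 g(20,-6)=72675 g(20,-4)=110466 g(20,-2)=129200 g(20,0)=107236 g(20,2)=41990
t=21: g(21,-21)=1 g(21,-19)=21 g(21,-17)=210 g(21,-15)=1329 g(21,-13)=5964 g(21,-11)=20139 g(21,-9)=52934 g(21,-7)=110295 g(21,-5)=183141 g(21,-3)=239666 g(21,-1)=236436 g(21,1)=149226
t=22: g(22,-22)=1 g(22,-20)=22 g(22,-18)=231 g(22,-16)=1539 g(22,-14)=7293 g(22,-12)=26103 g(22,-10)=73073 g(22,-8)=163229 g(22,-6)=293436 g(22,-4)=422807 g(22,-2)=476102 g(22,0)=385662 g(22,2)=149226
t=23: g(23,-23)=1 g(23,-21)=23 g(23,-19)=253 g(23,-17)=1770 g(23,-15)=8832 g(23,-13)=33396 g(23,-11)=99176 g(23,-9)=236302 g(23,-7)=456665 g(23,-5)=716243 g(23,-3)=898909 g(23,-1)=861764 g(23,1)=534888
t=24: g(24,-24)=1 g(24,-22)=24 g(24,-20)=276 g(24,-18)=2023 g(24,-16)=10602 g(24,-14)=42228 g(24,-12)=132572 g(24,-10)=335478 g(24,-8)=692967 g(24,-6)=1172908 g(24,-4)=1615152 g(24,-2)=1760673 g(24,0)=1396652 g(24,2)=534888
t=25: g(25,-25)=1 g(25,-23)=25 g(25,-21)=300 g(25,-19)=2299 g(25,-17)=12625 g(25,-15)=52830 g(25,-13)=174800 g(25,-11)=468050 g(25,-9)=1028445 g(25,-7)=1865875 g(25,-5)=2788060 g(25,-3)=3375825 g(25,-1)=3157325 g(25,1)=1931540
t=26: g(26,-26)=1 g(26,-24)=26 g(26,-22)=325 g(26,-20)=2599 g(26,-18)=14924 g(26,-16)=65455 g(26,-14)=227630 g(26,-12)=642850 g(26,-10)=1496495 g(26,-8)=2894320 g(26,-6)=4653935 g(26,-4)=6163885 g(26,-2)=6533150 g(26,0)=5088865 g(26,2)=1931540
t=27: g(27,-27)=1 g(27,-25)=27 g(27,-23)=351 g(27,-21)=2924 g(27,-19)=17523 g(27,-17)=80379 g(27,-15)=293085 g(27,-13)=870480 g(27,-11)=2139345 g(27,-9)=4390815 g(27,-7)=7548255 g(27,-5)=10817820 g(27,-3)=12697035 g(27,-1)=11622015 g(27,1)=7020405
t=28: g(28,-28)=1 g(28,-26)=28 g(28,-24)=378 g(28,-22)=3275 g(28,-20)=20447 g(28,-18)=97902 g(28,-16)=373464 g(28,-14)=1163565 g(28,-12)=3009825 g(28,-10)=6530160 g(28,-8)=11939070 g(28,-6)=18366075 g(28,-4)=23514855 g(28,-2)=24319050 g(28,0)=18642420 g(28,2)=7020405
t=29: g(29,-29)=1 g(29,-27)=29 g(29,-25)=406 g(29,-23)=3653 g(29,-21)=23722 g(29,-19)=118349 g(29,-17)=471366 g(29,-15)=1537029 g(29,-13)=4173390 g(29,-11)=9539985 g(29,-9)=18469230 g(29,-7)=30305145 g(29,-5)=41880930 g(29,-3)=47833905 g(29,-1)=42961470 g(29,1)=25662825
t=30: g(30,-30)=1 g(30,-28)=30 g(30,-26)=435 g(30,-24)=4059 g(30,-22)=27375 g(30,-20)=142071 g(30,-18)=589715 g(30,-16)=2008395 g(30,-14)=5710419 g(30,-12)=13713375 g(30,-10)=28009215 g(30,-8)=48774375 g(30,-6)=72186075 g(30,-4)=89714835 g(30,-2)=90795375 g(30,0)=68624295 g(30,2)=25662825
Paths never hitting 3: Σ_s g(30,s) = 445962870
Paths hitting 3: 2^30 - 445962870 = 627778954
P = 627778954/1073741824 = 313889477/536870912

Answer: 313889477/536870912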